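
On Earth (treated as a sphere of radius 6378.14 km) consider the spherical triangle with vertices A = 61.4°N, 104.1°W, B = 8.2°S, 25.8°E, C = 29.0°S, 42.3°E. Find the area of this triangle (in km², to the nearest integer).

Side lengths (central angles): a = 0.4529, b = 2.4565, c = 2.0143 rad; semiperimeter s = 2.4619.
By l'Huilier's theorem, tan(E/4) = √[tan(s/2) tan((s−a)/2) tan((s−b)/2) tan((s−c)/2)], giving spherical excess E = 0.2082 rad.
Area = E·R² = 0.2082 × (6378.14)² ≈ 8471092 km².

8471092 km²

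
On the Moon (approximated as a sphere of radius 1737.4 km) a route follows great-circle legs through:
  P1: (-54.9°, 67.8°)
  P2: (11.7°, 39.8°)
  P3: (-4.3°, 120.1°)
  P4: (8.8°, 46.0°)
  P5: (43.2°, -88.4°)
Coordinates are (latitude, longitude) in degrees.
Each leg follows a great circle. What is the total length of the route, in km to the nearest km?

Leg P1→P2: central angle 1.2332 rad, distance 2142.5 km.
Leg P2→P3: central angle 1.4209 rad, distance 2468.7 km.
Leg P3→P4: central angle 1.3093 rad, distance 2274.8 km.
Leg P4→P5: central angle 1.9816 rad, distance 3442.7 km.
Total: 2142.5 + 2468.7 + 2274.8 + 3442.7 ≈ 10329 km.

10329 km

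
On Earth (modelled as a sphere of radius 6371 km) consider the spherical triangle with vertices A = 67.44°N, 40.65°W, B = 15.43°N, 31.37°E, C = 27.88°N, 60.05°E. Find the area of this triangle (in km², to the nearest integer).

Side lengths (central angles): a = 0.5116, b = 1.1930, c = 1.2027 rad; semiperimeter s = 1.4537.
By l'Huilier's theorem, tan(E/4) = √[tan(s/2) tan((s−a)/2) tan((s−b)/2) tan((s−c)/2)], giving spherical excess E = 0.3453 rad.
Area = E·R² = 0.3453 × (6371)² ≈ 14013837 km².

14013837 km²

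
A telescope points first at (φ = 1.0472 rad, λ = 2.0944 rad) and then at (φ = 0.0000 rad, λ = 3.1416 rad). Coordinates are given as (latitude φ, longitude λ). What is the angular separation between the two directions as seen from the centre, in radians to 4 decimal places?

1.3181 rad

In radians: φ₁ = 1.0472, φ₂ = 0.0000, Δλ = 60.000° = 1.0472 rad.
cos c = sin φ₁ sin φ₂ + cos φ₁ cos φ₂ cos Δλ = (0.8660)(0.0000) + (0.5000)(1.0000)(0.5000) = 0.25000,
so c = arccos(0.25000) = 1.31812 rad.
So the angular separation is 1.3181 rad.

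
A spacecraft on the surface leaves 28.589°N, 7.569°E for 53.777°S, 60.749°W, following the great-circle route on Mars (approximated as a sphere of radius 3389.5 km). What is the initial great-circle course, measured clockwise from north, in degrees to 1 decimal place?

214.0°

With φ₁ = 0.4990, φ₂ = -0.9386, Δλ = -1.1924 rad, the forward-azimuth formula gives
θ = atan2( sin Δλ cos φ₂ , cos φ₁ sin φ₂ − sin φ₁ cos φ₂ cos Δλ ) = atan2(-0.5491, -0.8128) = -145.96°.
Adding 360° brings this into [0°, 360°): 214.0°.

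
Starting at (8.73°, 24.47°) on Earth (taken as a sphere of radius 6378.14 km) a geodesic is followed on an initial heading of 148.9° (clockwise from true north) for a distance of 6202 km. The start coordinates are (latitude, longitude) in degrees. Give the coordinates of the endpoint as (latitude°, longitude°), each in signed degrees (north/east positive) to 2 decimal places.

Angular distance δ = d/R = 6202/6378.14 = 0.97238 rad; initial bearing θ = 2.5988 rad.
sin φ₂ = sin φ₁ cos δ + cos φ₁ sin δ cos θ = (0.1518)(0.5633) + (0.9884)(0.8262)(-0.8563) = -0.6138, so φ₂ = -37.86°.
Δλ = atan2(sin θ sin δ cos φ₁, cos δ − sin φ₁ sin φ₂) = atan2(0.4218, 0.6565) = 32.723°.
λ₂ = 24.470° + 32.723° = 57.19°.

-37.86°, 57.19°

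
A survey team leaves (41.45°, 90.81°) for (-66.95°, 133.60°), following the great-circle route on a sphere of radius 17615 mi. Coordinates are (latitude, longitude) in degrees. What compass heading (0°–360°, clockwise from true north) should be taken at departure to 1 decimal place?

163.2°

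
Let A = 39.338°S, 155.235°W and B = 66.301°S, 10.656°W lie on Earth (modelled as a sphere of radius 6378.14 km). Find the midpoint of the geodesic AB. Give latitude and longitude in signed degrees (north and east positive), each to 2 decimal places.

Central angle δ = 1.2376 rad. Interpolating on the sphere with fraction f = 0.5:
P = [sin((1−f)δ)·A + sin(fδ)·B] / sin δ = 0.6138·A + 0.6138·B in Cartesian coordinates,
giving P = (-0.1886, -0.2445, -0.9511), i.e. latitude -72.01°, longitude -127.65°.

-72.01°, -127.65°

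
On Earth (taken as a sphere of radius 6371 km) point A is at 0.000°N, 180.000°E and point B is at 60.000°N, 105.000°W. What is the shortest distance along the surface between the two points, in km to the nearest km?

9181 km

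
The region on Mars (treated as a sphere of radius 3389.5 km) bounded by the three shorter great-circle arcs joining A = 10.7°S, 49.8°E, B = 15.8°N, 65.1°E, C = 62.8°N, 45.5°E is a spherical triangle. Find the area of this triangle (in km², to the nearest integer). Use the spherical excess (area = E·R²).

2114488 km²

Side lengths (central angles): a = 0.8546, b = 1.2841, c = 0.5327 rad; semiperimeter s = 1.3357.
By l'Huilier's theorem, tan(E/4) = √[tan(s/2) tan((s−a)/2) tan((s−b)/2) tan((s−c)/2)], giving spherical excess E = 0.1840 rad.
Area = E·R² = 0.1840 × (3389.5)² ≈ 2114488 km².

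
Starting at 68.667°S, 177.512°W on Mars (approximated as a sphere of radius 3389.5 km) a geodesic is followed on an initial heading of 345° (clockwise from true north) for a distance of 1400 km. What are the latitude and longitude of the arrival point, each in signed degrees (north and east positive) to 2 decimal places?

-45.41°, 173.98°

Angular distance δ = d/R = 1400/3389.5 = 0.41304 rad; initial bearing θ = 6.0214 rad.
sin φ₂ = sin φ₁ cos δ + cos φ₁ sin δ cos θ = (-0.9315)(0.9159) + (0.3638)(0.4014)(0.9659) = -0.7121, so φ₂ = -45.41°.
Δλ = atan2(sin θ sin δ cos φ₁, cos δ − sin φ₁ sin φ₂) = atan2(-0.0378, 0.2526) = -8.510°.
λ₂ = -177.512° − 8.510° = -186.02° → 173.98° after wrapping to (−180°, 180°].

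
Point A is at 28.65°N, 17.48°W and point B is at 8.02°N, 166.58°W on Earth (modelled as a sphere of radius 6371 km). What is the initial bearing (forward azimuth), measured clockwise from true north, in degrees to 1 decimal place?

316.2°

Δλ = -149.100° = -2.6023 rad.
y = sin Δλ · cos φ₂ = (-0.5135)(0.9902) = -0.5085
x = cos φ₁ sin φ₂ − sin φ₁ cos φ₂ cos Δλ = (0.8776)(0.1395) − (0.4795)(0.9902)(-0.8581) = 0.5298
θ = atan2(y, x) = -43.82°; adding 360° gives 316.2°.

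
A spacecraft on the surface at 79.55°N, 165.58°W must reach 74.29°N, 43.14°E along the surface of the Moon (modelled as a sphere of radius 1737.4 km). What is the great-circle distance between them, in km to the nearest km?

769 km

In radians: φ₁ = 1.3884, φ₂ = 1.2966, Δλ = -151.280° = -2.6403 rad.
Haversine: a = sin²(Δφ/2) + cos φ₁ cos φ₂ sin²(Δλ/2) = 0.0021 + (0.1814)(0.2708)(0.9385) = 0.04820.
Central angle c = 2·arcsin(√a) = 0.44268 rad.
Distance = R·c = 1737.4 × 0.4427 ≈ 769 km.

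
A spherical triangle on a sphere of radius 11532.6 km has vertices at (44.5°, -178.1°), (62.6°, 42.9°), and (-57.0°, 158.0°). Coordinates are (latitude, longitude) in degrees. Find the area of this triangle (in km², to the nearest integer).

Side lengths (central angles): a = 2.5885, b = 1.8056, c = 1.1869 rad; semiperimeter s = 2.7905.
By l'Huilier's theorem, tan(E/4) = √[tan(s/2) tan((s−a)/2) tan((s−b)/2) tan((s−c)/2)], giving spherical excess E = 2.0506 rad.
Area = E·R² = 2.0506 × (11532.6)² ≈ 272732054 km².

272732054 km²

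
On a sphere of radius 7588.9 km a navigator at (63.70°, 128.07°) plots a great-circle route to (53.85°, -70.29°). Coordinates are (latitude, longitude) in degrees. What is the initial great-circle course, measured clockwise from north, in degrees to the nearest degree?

With φ₁ = 1.1118, φ₂ = 0.9399, Δλ = 2.8212 rad, the forward-azimuth formula gives
θ = atan2( sin Δλ cos φ₂ , cos φ₁ sin φ₂ − sin φ₁ cos φ₂ cos Δλ ) = atan2(0.1858, 0.8597) = 12.20°.
So the initial bearing is 12°.

12°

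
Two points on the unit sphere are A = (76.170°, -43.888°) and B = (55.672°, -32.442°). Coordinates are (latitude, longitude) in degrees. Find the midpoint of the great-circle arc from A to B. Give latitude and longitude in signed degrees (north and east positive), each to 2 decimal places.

66.01°, -35.84°

Central angle δ = 0.3653 rad. Interpolating on the sphere with fraction f = 0.5:
P = [sin((1−f)δ)·A + sin(fδ)·B] / sin δ = 0.5085·A + 0.5085·B in Cartesian coordinates,
giving P = (0.3296, -0.2381, 0.9136), i.e. latitude 66.01°, longitude -35.84°.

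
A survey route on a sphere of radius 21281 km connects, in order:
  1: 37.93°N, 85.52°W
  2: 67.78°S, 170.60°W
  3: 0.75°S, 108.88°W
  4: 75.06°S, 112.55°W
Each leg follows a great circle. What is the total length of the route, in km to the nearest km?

102600 km

Leg 1→2: central angle 2.1454 rad, distance 45655.4 km.
Leg 2→3: central angle 1.3783 rad, distance 29332.5 km.
Leg 3→4: central angle 1.2975 rad, distance 27612.2 km.
Total: 45655.4 + 29332.5 + 27612.2 ≈ 102600 km.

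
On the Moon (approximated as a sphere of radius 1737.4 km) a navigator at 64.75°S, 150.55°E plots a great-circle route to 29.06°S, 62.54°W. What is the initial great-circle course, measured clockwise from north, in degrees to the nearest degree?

151°

With φ₁ = -1.1301, φ₂ = -0.5072, Δλ = 2.5641 rad, the forward-azimuth formula gives
θ = atan2( sin Δλ cos φ₂ , cos φ₁ sin φ₂ − sin φ₁ cos φ₂ cos Δλ ) = atan2(0.4772, -0.8696) = 151.24°.
So the initial bearing is 151°.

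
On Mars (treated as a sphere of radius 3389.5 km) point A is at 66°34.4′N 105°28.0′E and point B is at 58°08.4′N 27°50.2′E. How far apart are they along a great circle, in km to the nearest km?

2040 km

In radians: φ₁ = 1.1619, φ₂ = 1.0147, Δλ = -77.630° = -1.3549 rad.
cos c = sin φ₁ sin φ₂ + cos φ₁ cos φ₂ cos Δλ = (0.9176)(0.8493) + (0.3976)(0.5278)(0.2142) = 0.82429,
so c = arccos(0.82429) = 0.60186 rad.
Distance = R·c = 3389.5 × 0.6019 ≈ 2040 km.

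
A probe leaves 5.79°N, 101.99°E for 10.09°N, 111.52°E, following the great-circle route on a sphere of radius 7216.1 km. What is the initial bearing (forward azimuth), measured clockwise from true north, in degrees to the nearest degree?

65°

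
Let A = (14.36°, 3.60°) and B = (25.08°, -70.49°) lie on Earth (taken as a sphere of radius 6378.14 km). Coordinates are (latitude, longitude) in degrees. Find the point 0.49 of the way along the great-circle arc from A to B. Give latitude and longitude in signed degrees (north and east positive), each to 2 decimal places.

The central angle between A and B is δ = 1.2179 rad.
With f = 0.49, the slerp weights are sin((1−f)δ)/sin δ = 0.6202 and sin(fδ)/sin δ = 0.5989.
Weighted sum of the unit vectors: (0.6202)·(0.9668,0.0608,0.2480) + (0.5989)·(0.3025,-0.8537,0.4239) = (0.7808, -0.4735, 0.4077).
Converting back: φ = atan2(z, √(x²+y²)) = 24.06°, λ = atan2(y, x) = -31.24°.

24.06°, -31.24°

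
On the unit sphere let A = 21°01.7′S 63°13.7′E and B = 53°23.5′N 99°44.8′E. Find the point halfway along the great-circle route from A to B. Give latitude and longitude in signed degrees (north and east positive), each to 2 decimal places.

16.95°, 77.33°

The central angle between A and B is δ = 1.4108 rad.
With f = 0.5, the slerp weights are sin((1−f)δ)/sin δ = 0.6567 and sin(fδ)/sin δ = 0.6567.
Weighted sum of the unit vectors: (0.6567)·(0.4204,0.8334,-0.3588) + (0.6567)·(-0.1010,0.5877,0.8027) = (0.2098, 0.9333, 0.2915).
Converting back: φ = atan2(z, √(x²+y²)) = 16.95°, λ = atan2(y, x) = 77.33°.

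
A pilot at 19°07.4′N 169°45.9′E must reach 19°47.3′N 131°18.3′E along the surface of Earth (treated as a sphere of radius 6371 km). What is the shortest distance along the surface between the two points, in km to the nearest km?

In radians: φ₁ = 0.3338, φ₂ = 0.3454, Δλ = -38.460° = -0.6713 rad.
Haversine: a = sin²(Δφ/2) + cos φ₁ cos φ₂ sin²(Δλ/2) = 0.0000 + (0.9448)(0.9409)(0.1085) = 0.09647.
Central angle c = 2·arcsin(√a) = 0.63165 rad.
Distance = R·c = 6371 × 0.6317 ≈ 4024 km.

4024 km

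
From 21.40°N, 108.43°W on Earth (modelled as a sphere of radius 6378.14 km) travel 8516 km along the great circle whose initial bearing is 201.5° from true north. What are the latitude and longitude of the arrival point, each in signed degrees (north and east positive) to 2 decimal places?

Angular distance δ = d/R = 8516/6378.14 = 1.33519 rad; initial bearing θ = 3.5168 rad.
sin φ₂ = sin φ₁ cos δ + cos φ₁ sin δ cos θ = (0.3649)(0.2334) + (0.9311)(0.9724)(-0.9304) = -0.7572, so φ₂ = -49.21°.
Δλ = atan2(sin θ sin δ cos φ₁, cos δ − sin φ₁ sin φ₂) = atan2(-0.3318, 0.5097) = -33.063°.
λ₂ = -108.430° − 33.063° = -141.49°.

-49.21°, -141.49°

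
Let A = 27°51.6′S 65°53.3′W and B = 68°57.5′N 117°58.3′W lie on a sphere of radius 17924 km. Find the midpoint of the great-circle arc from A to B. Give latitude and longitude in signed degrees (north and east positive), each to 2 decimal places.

22.23°, -80.27°

The central angle between A and B is δ = 1.8143 rad.
With f = 0.5, the slerp weights are sin((1−f)δ)/sin δ = 0.8117 and sin(fδ)/sin δ = 0.8117.
Weighted sum of the unit vectors: (0.8117)·(0.3612,-0.8070,-0.4673) + (0.8117)·(-0.1684,-0.3171,0.9333) = (0.1565, -0.9124, 0.3783).
Converting back: φ = atan2(z, √(x²+y²)) = 22.23°, λ = atan2(y, x) = -80.27°.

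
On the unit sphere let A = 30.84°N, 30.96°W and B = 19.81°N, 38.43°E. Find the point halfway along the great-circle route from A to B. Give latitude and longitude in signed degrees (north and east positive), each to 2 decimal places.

Central angle δ = 1.0950 rad. Interpolating on the sphere with fraction f = 0.5:
P = [sin((1−f)δ)·A + sin(fδ)·B] / sin δ = 0.5856·A + 0.5856·B in Cartesian coordinates,
giving P = (0.8627, 0.0838, 0.4987), i.e. latitude 29.91°, longitude 5.55°.

29.91°, 5.55°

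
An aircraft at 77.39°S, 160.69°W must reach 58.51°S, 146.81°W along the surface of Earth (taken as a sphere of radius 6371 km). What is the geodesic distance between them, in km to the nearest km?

Let φ₁ = -1.3507 rad, φ₂ = -1.0212 rad, and Δλ = 0.2423 rad.
cos c = sin φ₁ sin φ₂ + cos φ₁ cos φ₂ cos Δλ = (-0.9759)(-0.8527) + (0.2183)(0.5223)(0.9708) = 0.94287,
so c = arccos(0.94287) = 0.33966 rad.
Distance = R·c = 6371 × 0.3397 ≈ 2164 km.

2164 km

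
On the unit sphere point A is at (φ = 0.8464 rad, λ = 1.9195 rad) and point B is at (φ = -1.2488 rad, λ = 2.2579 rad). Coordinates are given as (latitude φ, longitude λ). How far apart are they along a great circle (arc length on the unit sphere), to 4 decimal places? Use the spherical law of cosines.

2.1090

Let φ₁ = 0.8464 rad, φ₂ = -1.2488 rad, and Δλ = 0.3384 rad.
cos c = sin φ₁ sin φ₂ + cos φ₁ cos φ₂ cos Δλ = (0.7489)(-0.9486) + (0.6627)(0.3165)(0.9433) = -0.51259,
so c = arccos(-0.51259) = 2.10900 rad.
On the unit sphere the arc length equals the central angle: 2.1090.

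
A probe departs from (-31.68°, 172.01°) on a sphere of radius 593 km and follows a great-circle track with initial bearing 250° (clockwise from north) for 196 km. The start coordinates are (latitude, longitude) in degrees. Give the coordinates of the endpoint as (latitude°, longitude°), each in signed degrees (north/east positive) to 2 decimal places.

-36.24°, 149.79°

Angular distance δ = d/R = 196/593 = 0.33052 rad; initial bearing θ = 4.3633 rad.
sin φ₂ = sin φ₁ cos δ + cos φ₁ sin δ cos θ = (-0.5252)(0.9459) + (0.8510)(0.3245)(-0.3420) = -0.5912, so φ₂ = -36.24°.
Δλ = atan2(sin θ sin δ cos φ₁, cos δ − sin φ₁ sin φ₂) = atan2(-0.2595, 0.6354) = -22.218°.
λ₂ = 172.010° − 22.218° = 149.79°.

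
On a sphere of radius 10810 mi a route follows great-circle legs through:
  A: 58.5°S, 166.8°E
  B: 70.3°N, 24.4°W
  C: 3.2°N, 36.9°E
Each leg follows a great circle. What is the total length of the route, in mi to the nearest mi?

Leg A→B: central angle 2.9198 rad, distance 31563.4 mi.
Leg B→C: central angle 1.3549 rad, distance 14646.9 mi.
Total: 31563.4 + 14646.9 ≈ 46210 mi.

46210 mi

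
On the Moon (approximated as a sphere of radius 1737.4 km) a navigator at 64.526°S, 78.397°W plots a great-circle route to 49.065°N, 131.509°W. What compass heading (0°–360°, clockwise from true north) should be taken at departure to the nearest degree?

322°

With φ₁ = -1.1262, φ₂ = 0.8563, Δλ = -0.9270 rad, the forward-azimuth formula gives
θ = atan2( sin Δλ cos φ₂ , cos φ₁ sin φ₂ − sin φ₁ cos φ₂ cos Δλ ) = atan2(-0.5240, 0.6800) = -37.62°.
Adding 360° brings this into [0°, 360°): 322°.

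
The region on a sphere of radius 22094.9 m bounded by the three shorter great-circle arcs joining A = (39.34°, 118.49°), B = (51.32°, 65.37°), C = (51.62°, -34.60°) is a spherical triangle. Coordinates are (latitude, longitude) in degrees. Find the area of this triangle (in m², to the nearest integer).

151703565 m²

Side lengths (central angles): a = 0.9947, b = 1.5020, c = 0.6682 rad; semiperimeter s = 1.5824.
By l'Huilier's theorem, tan(E/4) = √[tan(s/2) tan((s−a)/2) tan((s−b)/2) tan((s−c)/2)], giving spherical excess E = 0.3108 rad.
Area = E·R² = 0.3108 × (22094.9)² ≈ 151703565 m².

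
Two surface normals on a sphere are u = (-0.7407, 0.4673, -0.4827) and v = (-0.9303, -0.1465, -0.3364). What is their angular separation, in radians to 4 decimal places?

u·v = 0.7830; |u| = 1.0000, |v| = 1.0000.
cos θ = (u·v)/(|u||v|) = 0.7830, so θ = 0.6714 rad.

0.6714 rad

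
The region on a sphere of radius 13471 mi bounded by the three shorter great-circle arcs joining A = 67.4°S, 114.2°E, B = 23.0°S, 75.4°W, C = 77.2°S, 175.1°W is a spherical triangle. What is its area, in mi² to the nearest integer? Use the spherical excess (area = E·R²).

25263672 mi²

Side lengths (central angles): a = 1.2168, b = 0.3807, c = 1.5589 rad; semiperimeter s = 1.5782.
By l'Huilier's theorem, tan(E/4) = √[tan(s/2) tan((s−a)/2) tan((s−b)/2) tan((s−c)/2)], giving spherical excess E = 0.1392 rad.
Area = E·R² = 0.1392 × (13471)² ≈ 25263672 mi².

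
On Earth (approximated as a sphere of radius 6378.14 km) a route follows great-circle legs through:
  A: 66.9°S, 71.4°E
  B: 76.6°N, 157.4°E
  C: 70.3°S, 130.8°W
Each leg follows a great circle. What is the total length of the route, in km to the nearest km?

Leg A→B: central angle 2.6647 rad, distance 16996.0 km.
Leg B→C: central angle 2.6713 rad, distance 17038.0 km.
Total: 16996.0 + 17038.0 ≈ 34034 km.

34034 km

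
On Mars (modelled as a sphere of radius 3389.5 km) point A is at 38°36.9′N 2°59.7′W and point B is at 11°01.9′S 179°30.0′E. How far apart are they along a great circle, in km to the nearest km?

In radians: φ₁ = 0.6740, φ₂ = -0.1925, Δλ = -177.505° = -3.0980 rad.
cos c = sin φ₁ sin φ₂ + cos φ₁ cos φ₂ cos Δλ = (0.6241)(-0.1914) + (0.7814)(0.9815)(-0.9991) = -0.88561,
so c = arccos(-0.88561) = 2.65860 rad.
Distance = R·c = 3389.5 × 2.6586 ≈ 9011 km.

9011 km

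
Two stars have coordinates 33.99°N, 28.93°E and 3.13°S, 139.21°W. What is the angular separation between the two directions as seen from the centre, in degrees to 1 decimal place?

147.2°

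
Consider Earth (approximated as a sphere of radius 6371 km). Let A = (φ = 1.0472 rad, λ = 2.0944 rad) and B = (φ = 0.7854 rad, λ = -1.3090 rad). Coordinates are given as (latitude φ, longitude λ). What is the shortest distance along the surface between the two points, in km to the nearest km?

In radians: φ₁ = 1.0472, φ₂ = 0.7854, Δλ = 165.000° = 2.8798 rad.
cos c = sin φ₁ sin φ₂ + cos φ₁ cos φ₂ cos Δλ = (0.8660)(0.7071) + (0.5000)(0.7071)(-0.9659) = 0.27087,
so c = arccos(0.27087) = 1.29650 rad.
Distance = R·c = 6371 × 1.2965 ≈ 8260 km.

8260 km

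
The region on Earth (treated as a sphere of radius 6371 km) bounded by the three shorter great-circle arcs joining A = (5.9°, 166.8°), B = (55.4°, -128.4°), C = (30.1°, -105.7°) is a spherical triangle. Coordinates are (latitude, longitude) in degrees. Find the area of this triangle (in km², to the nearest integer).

Side lengths (central angles): a = 0.5236, b = 1.4816, c = 1.2397 rad; semiperimeter s = 1.6224.
By l'Huilier's theorem, tan(E/4) = √[tan(s/2) tan((s−a)/2) tan((s−b)/2) tan((s−c)/2)], giving spherical excess E = 0.3744 rad.
Area = E·R² = 0.3744 × (6371)² ≈ 15195957 km².

15195957 km²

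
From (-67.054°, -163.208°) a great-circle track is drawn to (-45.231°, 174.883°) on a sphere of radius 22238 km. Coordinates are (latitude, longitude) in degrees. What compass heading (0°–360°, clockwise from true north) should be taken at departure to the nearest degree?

321°

With φ₁ = -1.1703, φ₂ = -0.7894, Δλ = -0.3824 rad, the forward-azimuth formula gives
θ = atan2( sin Δλ cos φ₂ , cos φ₁ sin φ₂ − sin φ₁ cos φ₂ cos Δλ ) = atan2(-0.2628, 0.3249) = -38.97°.
Adding 360° brings this into [0°, 360°): 321°.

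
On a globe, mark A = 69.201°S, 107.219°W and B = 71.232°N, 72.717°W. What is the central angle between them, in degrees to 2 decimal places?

142.28°

Let φ₁ = -1.2078 rad, φ₂ = 1.2432 rad, and Δλ = 0.6022 rad.
Haversine: a = sin²(Δφ/2) + cos φ₁ cos φ₂ sin²(Δλ/2) = 0.8854 + (0.3551)(0.3217)(0.0879) = 0.89549.
Central angle c = 2·arcsin(√a) = 2.48320 rad.
So the angular separation is 142.28°.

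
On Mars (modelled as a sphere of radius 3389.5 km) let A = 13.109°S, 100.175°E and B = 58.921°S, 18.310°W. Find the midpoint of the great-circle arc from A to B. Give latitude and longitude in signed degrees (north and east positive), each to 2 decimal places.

-51.63°, 68.23°

The central angle between A and B is δ = 1.6163 rad.
With f = 0.5, the slerp weights are sin((1−f)δ)/sin δ = 0.7238 and sin(fδ)/sin δ = 0.7238.
Weighted sum of the unit vectors: (0.7238)·(-0.1721,0.9586,-0.2268) + (0.7238)·(0.4901,-0.1622,-0.8565) = (0.2302, 0.5765, -0.7840).
Converting back: φ = atan2(z, √(x²+y²)) = -51.63°, λ = atan2(y, x) = 68.23°.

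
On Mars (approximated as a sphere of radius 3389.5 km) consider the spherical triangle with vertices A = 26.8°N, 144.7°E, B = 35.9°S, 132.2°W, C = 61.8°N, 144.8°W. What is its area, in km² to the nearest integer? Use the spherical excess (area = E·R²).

Side lengths (central angles): a = 1.7145, b = 1.0025, c = 1.7493 rad; semiperimeter s = 2.2332.
By l'Huilier's theorem, tan(E/4) = √[tan(s/2) tan((s−a)/2) tan((s−b)/2) tan((s−c)/2)], giving spherical excess E = 1.1946 rad.
Area = E·R² = 1.1946 × (3389.5)² ≈ 13724581 km².

13724581 km²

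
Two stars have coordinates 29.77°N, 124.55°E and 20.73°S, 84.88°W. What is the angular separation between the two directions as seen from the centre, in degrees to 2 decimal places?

Let φ₁ = 0.5196 rad, φ₂ = -0.3618 rad, and Δλ = 2.6279 rad.
Haversine: a = sin²(Δφ/2) + cos φ₁ cos φ₂ sin²(Δλ/2) = 0.1820 + (0.8680)(0.9353)(0.9355) = 0.94141.
Central angle c = 2·arcsin(√a) = 2.65262 rad.
So the angular separation is 151.98°.

151.98°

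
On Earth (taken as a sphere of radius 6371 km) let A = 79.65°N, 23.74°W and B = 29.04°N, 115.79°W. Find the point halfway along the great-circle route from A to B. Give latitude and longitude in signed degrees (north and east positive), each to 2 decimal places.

Central angle δ = 1.0793 rad. Interpolating on the sphere with fraction f = 0.5:
P = [sin((1−f)δ)·A + sin(fδ)·B] / sin δ = 0.5828·A + 0.5828·B in Cartesian coordinates,
giving P = (-0.1258, -0.5010, 0.8563), i.e. latitude 58.90°, longitude -104.10°.

58.90°, -104.10°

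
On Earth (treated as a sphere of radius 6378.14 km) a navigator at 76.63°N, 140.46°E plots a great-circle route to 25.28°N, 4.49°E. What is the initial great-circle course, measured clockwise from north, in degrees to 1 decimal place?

319.3°

Δλ = -135.970° = -2.3731 rad.
y = sin Δλ · cos φ₂ = (-0.6950)(0.9042) = -0.6285
x = cos φ₁ sin φ₂ − sin φ₁ cos φ₂ cos Δλ = (0.2312)(0.4270) − (0.9729)(0.9042)(-0.7190) = 0.7312
θ = atan2(y, x) = -40.68°; adding 360° gives 319.3°.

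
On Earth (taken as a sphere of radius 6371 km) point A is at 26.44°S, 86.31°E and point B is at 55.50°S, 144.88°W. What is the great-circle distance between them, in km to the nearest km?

9695 km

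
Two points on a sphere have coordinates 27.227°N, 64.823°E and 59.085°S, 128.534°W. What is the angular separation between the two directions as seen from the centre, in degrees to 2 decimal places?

With latitudes φ₁ = 27.227°, φ₂ = -59.085° and longitude difference Δλ = 166.643°:
cos c = sin φ₁ sin φ₂ + cos φ₁ cos φ₂ cos Δλ = (0.4575)(-0.8579) + (0.8892)(0.5138)(-0.9729) = -0.83700,
so c = arccos(-0.83700) = 2.56258 rad.
So the angular separation is 146.82°.

146.82°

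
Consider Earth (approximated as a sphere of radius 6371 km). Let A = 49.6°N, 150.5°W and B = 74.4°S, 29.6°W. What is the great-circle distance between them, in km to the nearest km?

16166 km

In radians: φ₁ = 0.8657, φ₂ = -1.2985, Δλ = 120.900° = 2.1101 rad.
cos c = sin φ₁ sin φ₂ + cos φ₁ cos φ₂ cos Δλ = (0.7615)(-0.9632) + (0.6481)(0.2689)(-0.5135) = -0.82299,
so c = arccos(-0.82299) = 2.53745 rad.
Distance = R·c = 6371 × 2.5375 ≈ 16166 km.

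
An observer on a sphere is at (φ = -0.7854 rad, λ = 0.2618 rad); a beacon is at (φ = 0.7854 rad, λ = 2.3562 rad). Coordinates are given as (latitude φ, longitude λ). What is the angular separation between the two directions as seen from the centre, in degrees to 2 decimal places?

In radians: φ₁ = -0.7854, φ₂ = 0.7854, Δλ = 120.000° = 2.0944 rad.
cos c = sin φ₁ sin φ₂ + cos φ₁ cos φ₂ cos Δλ = (-0.7071)(0.7071) + (0.7071)(0.7071)(-0.5000) = -0.75000,
so c = arccos(-0.75000) = 2.41886 rad.
So the angular separation is 138.59°.

138.59°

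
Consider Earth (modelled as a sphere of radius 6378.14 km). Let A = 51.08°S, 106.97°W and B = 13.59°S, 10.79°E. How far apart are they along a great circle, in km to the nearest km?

10668 km

Let φ₁ = -0.8915 rad, φ₂ = -0.2372 rad, and Δλ = 2.0553 rad.
Haversine: a = sin²(Δφ/2) + cos φ₁ cos φ₂ sin²(Δλ/2) = 0.1033 + (0.6282)(0.9720)(0.7329) = 0.55080.
Central angle c = 2·arcsin(√a) = 1.67258 rad.
Distance = R·c = 6378.14 × 1.6726 ≈ 10668 km.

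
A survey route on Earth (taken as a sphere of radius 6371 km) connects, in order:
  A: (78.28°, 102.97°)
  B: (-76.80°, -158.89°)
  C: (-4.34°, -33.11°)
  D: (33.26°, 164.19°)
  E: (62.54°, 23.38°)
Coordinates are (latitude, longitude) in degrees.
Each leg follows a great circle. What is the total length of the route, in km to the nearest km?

Leg A→B: central angle 2.8573 rad, distance 18203.6 km.
Leg B→C: central angle 1.6303 rad, distance 10386.5 km.
Leg C→D: central angle 2.5636 rad, distance 16332.9 km.
Leg D→E: central angle 1.3819 rad, distance 8804.0 km.
Total: 18203.6 + 10386.5 + 16332.9 + 8804.0 ≈ 53727 km.

53727 km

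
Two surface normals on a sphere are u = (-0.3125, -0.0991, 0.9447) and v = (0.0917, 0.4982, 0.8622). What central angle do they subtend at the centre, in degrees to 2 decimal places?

42.56°

u·v = 0.7365; |u| = 1.0000, |v| = 1.0000.
cos θ = (u·v)/(|u||v|) = 0.7365, so θ = 42.56°.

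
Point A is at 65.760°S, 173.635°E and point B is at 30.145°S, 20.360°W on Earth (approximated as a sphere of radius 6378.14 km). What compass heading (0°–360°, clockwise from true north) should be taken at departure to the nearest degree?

168°

Δλ = 166.005° = 2.8973 rad.
y = sin Δλ · cos φ₂ = (0.2418)(0.8648) = 0.2091
x = cos φ₁ sin φ₂ − sin φ₁ cos φ₂ cos Δλ = (0.4106)(-0.5022) − (-0.9118)(0.8648)(-0.9703) = -0.9713
θ = atan2(y, x) = 167.85°, so the bearing is 168°.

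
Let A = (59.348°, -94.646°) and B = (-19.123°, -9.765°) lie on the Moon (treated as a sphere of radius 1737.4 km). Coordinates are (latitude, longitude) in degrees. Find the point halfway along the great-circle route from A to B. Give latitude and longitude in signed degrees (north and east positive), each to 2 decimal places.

25.58°, -36.91°

The central angle between A and B is δ = 1.8120 rad.
With f = 0.5, the slerp weights are sin((1−f)δ)/sin δ = 0.8105 and sin(fδ)/sin δ = 0.8105.
Weighted sum of the unit vectors: (0.8105)·(-0.0413,-0.5081,0.8603) + (0.8105)·(0.9311,-0.1602,-0.3276) = (0.7212, -0.5417, 0.4317).
Converting back: φ = atan2(z, √(x²+y²)) = 25.58°, λ = atan2(y, x) = -36.91°.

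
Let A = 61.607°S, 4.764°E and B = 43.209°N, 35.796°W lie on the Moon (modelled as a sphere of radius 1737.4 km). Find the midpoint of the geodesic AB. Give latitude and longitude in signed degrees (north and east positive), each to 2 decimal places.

Central angle δ = 1.9166 rad. Interpolating on the sphere with fraction f = 0.5:
P = [sin((1−f)δ)·A + sin(fδ)·B] / sin δ = 0.8697·A + 0.8697·B in Cartesian coordinates,
giving P = (0.9263, -0.3364, -0.1696), i.e. latitude -9.77°, longitude -19.96°.

-9.77°, -19.96°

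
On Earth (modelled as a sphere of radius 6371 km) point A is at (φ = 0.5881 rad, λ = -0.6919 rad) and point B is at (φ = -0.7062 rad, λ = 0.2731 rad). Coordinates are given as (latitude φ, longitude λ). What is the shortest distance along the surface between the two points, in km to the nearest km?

10005 km

With latitudes φ₁ = 33.696°, φ₂ = -40.462° and longitude difference Δλ = 55.290°:
cos c = sin φ₁ sin φ₂ + cos φ₁ cos φ₂ cos Δλ = (0.5548)(-0.6489) + (0.8320)(0.7608)(0.5694) = 0.00042,
so c = arccos(0.00042) = 1.57037 rad.
Distance = R·c = 6371 × 1.5704 ≈ 10005 km.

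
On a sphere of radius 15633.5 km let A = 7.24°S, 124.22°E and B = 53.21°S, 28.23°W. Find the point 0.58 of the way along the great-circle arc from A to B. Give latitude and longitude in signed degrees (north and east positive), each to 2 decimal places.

-66.60°, 79.10°

Central angle δ = 2.0107 rad. Interpolating on the sphere with fraction f = 0.58:
P = [sin((1−f)δ)·A + sin(fδ)·B] / sin δ = 0.8263·A + 1.0160·B in Cartesian coordinates,
giving P = (0.0751, 0.3900, -0.9178), i.e. latitude -66.60°, longitude 79.10°.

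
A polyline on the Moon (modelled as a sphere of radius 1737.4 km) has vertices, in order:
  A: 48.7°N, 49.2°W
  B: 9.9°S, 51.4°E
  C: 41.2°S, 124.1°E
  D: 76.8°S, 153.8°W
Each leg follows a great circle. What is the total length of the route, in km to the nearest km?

Leg A→B: central angle 1.8222 rad, distance 3165.9 km.
Leg B→C: central angle 1.2306 rad, distance 2138.1 km.
Leg C→D: central angle 0.8434 rad, distance 1465.4 km.
Total: 3165.9 + 2138.1 + 1465.4 ≈ 6769 km.

6769 km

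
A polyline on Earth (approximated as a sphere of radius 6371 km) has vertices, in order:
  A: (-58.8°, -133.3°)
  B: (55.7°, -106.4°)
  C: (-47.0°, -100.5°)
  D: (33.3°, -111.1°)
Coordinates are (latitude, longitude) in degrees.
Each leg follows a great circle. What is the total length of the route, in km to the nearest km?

Leg A→B: central angle 2.0334 rad, distance 12954.8 km.
Leg B→C: central angle 1.7945 rad, distance 11433.0 km.
Leg C→D: central angle 1.4114 rad, distance 8991.8 km.
Total: 12954.8 + 11433.0 + 8991.8 ≈ 33380 km.

33380 km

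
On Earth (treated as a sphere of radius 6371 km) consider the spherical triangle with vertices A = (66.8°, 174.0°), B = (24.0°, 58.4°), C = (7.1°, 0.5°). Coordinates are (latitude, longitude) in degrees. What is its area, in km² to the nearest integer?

Side lengths (central angles): a = 1.0098, b = 1.8492, c = 1.3507 rad; semiperimeter s = 2.1048.
By l'Huilier's theorem, tan(E/4) = √[tan(s/2) tan((s−a)/2) tan((s−b)/2) tan((s−c)/2)], giving spherical excess E = 0.9166 rad.
Area = E·R² = 0.9166 × (6371)² ≈ 37205690 km².

37205690 km²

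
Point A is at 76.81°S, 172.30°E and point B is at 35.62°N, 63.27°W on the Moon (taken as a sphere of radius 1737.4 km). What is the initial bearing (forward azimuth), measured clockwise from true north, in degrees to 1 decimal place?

115.1°

With φ₁ = -1.3406, φ₂ = 0.6217, Δλ = 2.1717 rad, the forward-azimuth formula gives
θ = atan2( sin Δλ cos φ₂ , cos φ₁ sin φ₂ − sin φ₁ cos φ₂ cos Δλ ) = atan2(0.6705, -0.3146) = 115.14°.
So the initial bearing is 115.1°.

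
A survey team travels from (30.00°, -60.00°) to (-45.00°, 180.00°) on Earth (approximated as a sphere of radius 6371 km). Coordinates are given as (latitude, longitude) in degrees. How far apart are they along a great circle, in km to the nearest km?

14598 km

With latitudes φ₁ = 30.000°, φ₂ = -45.000° and longitude difference Δλ = -120.000°:
cos c = sin φ₁ sin φ₂ + cos φ₁ cos φ₂ cos Δλ = (0.5000)(-0.7071) + (0.8660)(0.7071)(-0.5000) = -0.65974,
so c = arccos(-0.65974) = 2.29127 rad.
Distance = R·c = 6371 × 2.2913 ≈ 14598 km.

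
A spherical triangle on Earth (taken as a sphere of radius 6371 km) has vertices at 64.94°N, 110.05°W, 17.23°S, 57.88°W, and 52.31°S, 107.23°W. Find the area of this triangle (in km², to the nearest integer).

42199957 km²

Side lengths (central angles): a = 0.9087, b = 2.0468, c = 1.5910 rad; semiperimeter s = 2.2732.
By l'Huilier's theorem, tan(E/4) = √[tan(s/2) tan((s−a)/2) tan((s−b)/2) tan((s−c)/2)], giving spherical excess E = 1.0397 rad.
Area = E·R² = 1.0397 × (6371)² ≈ 42199957 km².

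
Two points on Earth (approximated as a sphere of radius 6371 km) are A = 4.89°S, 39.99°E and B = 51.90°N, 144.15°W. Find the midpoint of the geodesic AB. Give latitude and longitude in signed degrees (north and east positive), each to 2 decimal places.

61.34°, 46.66°

Central angle δ = 2.3189 rad. Interpolating on the sphere with fraction f = 0.5:
P = [sin((1−f)δ)·A + sin(fδ)·B] / sin δ = 1.2505·A + 1.2505·B in Cartesian coordinates,
giving P = (0.3292, 0.3488, 0.8775), i.e. latitude 61.34°, longitude 46.66°.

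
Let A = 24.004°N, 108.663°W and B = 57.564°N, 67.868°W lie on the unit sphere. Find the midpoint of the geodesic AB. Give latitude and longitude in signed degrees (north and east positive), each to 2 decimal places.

The central angle between A and B is δ = 0.7752 rad.
With f = 0.5, the slerp weights are sin((1−f)δ)/sin δ = 0.5401 and sin(fδ)/sin δ = 0.5401.
Weighted sum of the unit vectors: (0.5401)·(-0.2923,-0.8655,0.4068) + (0.5401)·(0.2021,-0.4968,0.8440) = (-0.0487, -0.7357, 0.6755).
Converting back: φ = atan2(z, √(x²+y²)) = 42.49°, λ = atan2(y, x) = -93.79°.

42.49°, -93.79°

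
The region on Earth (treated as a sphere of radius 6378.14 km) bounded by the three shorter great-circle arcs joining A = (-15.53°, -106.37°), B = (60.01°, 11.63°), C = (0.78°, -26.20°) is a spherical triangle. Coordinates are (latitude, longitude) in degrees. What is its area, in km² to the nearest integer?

Side lengths (central angles): a = 1.1521, b = 1.4093, c = 2.0465 rad; semiperimeter s = 2.3040.
By l'Huilier's theorem, tan(E/4) = √[tan(s/2) tan((s−a)/2) tan((s−b)/2) tan((s−c)/2)], giving spherical excess E = 1.1694 rad.
Area = E·R² = 1.1694 × (6378.14)² ≈ 47571356 km².

47571356 km²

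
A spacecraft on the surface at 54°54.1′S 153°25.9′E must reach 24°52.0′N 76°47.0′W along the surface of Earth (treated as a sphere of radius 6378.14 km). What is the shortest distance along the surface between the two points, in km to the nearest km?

14770 km

With latitudes φ₁ = -54.902°, φ₂ = 24.867° and longitude difference Δλ = 129.785°:
cos c = sin φ₁ sin φ₂ + cos φ₁ cos φ₂ cos Δλ = (-0.8182)(0.4205) + (0.5750)(0.9073)(-0.6399) = -0.67787,
so c = arccos(-0.67787) = 2.31566 rad.
Distance = R·c = 6378.14 × 2.3157 ≈ 14770 km.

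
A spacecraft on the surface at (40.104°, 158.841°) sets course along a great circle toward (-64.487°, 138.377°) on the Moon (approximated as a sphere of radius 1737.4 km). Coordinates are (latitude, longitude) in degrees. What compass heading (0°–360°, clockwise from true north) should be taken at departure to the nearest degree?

With φ₁ = 0.6999, φ₂ = -1.1255, Δλ = -0.3572 rad, the forward-azimuth formula gives
θ = atan2( sin Δλ cos φ₂ , cos φ₁ sin φ₂ − sin φ₁ cos φ₂ cos Δλ ) = atan2(-0.1506, -0.9502) = -171.00°.
Adding 360° brings this into [0°, 360°): 189°.

189°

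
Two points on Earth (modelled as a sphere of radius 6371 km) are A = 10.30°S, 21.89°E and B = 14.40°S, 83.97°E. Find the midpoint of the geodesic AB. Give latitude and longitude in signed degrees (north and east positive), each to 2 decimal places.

-14.33°, 52.66°

The central angle between A and B is δ = 1.0579 rad.
With f = 0.5, the slerp weights are sin((1−f)δ)/sin δ = 0.5792 and sin(fδ)/sin δ = 0.5792.
Weighted sum of the unit vectors: (0.5792)·(0.9129,0.3668,-0.1788) + (0.5792)·(0.1017,0.9632,-0.2487) = (0.5877, 0.7703, -0.2476).
Converting back: φ = atan2(z, √(x²+y²)) = -14.33°, λ = atan2(y, x) = 52.66°.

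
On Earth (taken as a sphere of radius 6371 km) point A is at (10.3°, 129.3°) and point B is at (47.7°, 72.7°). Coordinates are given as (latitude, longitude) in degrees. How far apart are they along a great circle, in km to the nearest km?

6696 km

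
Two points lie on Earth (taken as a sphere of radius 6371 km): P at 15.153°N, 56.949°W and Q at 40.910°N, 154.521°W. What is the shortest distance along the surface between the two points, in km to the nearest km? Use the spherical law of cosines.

In radians: φ₁ = 0.2645, φ₂ = 0.7140, Δλ = -97.572° = -1.7030 rad.
cos c = sin φ₁ sin φ₂ + cos φ₁ cos φ₂ cos Δλ = (0.2614)(0.6549) + (0.9652)(0.7557)(-0.1318) = 0.07506,
so c = arccos(0.07506) = 1.49567 rad.
Distance = R·c = 6371 × 1.4957 ≈ 9529 km.

9529 km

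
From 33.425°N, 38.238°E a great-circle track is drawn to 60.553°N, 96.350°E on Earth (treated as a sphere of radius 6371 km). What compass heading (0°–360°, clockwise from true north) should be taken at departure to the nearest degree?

With φ₁ = 0.5834, φ₂ = 1.0568, Δλ = 1.0142 rad, the forward-azimuth formula gives
θ = atan2( sin Δλ cos φ₂ , cos φ₁ sin φ₂ − sin φ₁ cos φ₂ cos Δλ ) = atan2(0.4174, 0.5837) = 35.57°.
So the initial bearing is 36°.

36°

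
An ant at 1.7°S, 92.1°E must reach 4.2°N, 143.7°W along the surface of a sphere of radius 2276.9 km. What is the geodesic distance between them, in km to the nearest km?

Let φ₁ = -0.0297 rad, φ₂ = 0.0733 rad, and Δλ = 2.1677 rad.
Haversine: a = sin²(Δφ/2) + cos φ₁ cos φ₂ sin²(Δλ/2) = 0.0026 + (0.9996)(0.9973)(0.7810) = 0.78125.
Central angle c = 2·arcsin(√a) = 2.16820 rad.
Distance = R·c = 2276.9 × 2.1682 ≈ 4937 km.

4937 km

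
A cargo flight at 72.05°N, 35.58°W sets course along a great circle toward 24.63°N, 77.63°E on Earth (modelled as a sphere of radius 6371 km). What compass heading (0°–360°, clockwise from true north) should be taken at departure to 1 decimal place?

With φ₁ = 1.2575, φ₂ = 0.4299, Δλ = 1.9759 rad, the forward-azimuth formula gives
θ = atan2( sin Δλ cos φ₂ , cos φ₁ sin φ₂ − sin φ₁ cos φ₂ cos Δλ ) = atan2(0.8354, 0.4692) = 60.68°.
So the initial bearing is 60.7°.

60.7°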